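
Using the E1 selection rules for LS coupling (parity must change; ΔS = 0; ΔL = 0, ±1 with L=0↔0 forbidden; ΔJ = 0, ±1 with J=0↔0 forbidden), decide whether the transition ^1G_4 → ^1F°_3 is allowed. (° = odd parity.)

Initial level: S=0, L=4, J=4, parity even. Final level: S=0, L=3, J=3, parity odd.
Parity must change: even → odd — satisfied.
ΔS = 0: S: 0 → 0 — satisfied.
ΔL = 0, ±1 (not L=0↔0): L: 4 → 3, ΔL = -1 — satisfied.
ΔJ = 0, ±1 (not J=0↔0): J: 4 → 3, ΔJ = -1 — satisfied.
All four E1 rules are satisfied.

allowed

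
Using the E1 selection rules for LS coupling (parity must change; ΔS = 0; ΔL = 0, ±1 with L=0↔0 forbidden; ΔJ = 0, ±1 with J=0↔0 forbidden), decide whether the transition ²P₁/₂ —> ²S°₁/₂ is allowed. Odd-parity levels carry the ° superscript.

allowed

Parity must change: even → odd — ok.
ΔS = 0: S: 1/2 → 1/2 — ok.
ΔL = 0, ±1 (not L=0↔0): L: 1 → 0, ΔL = -1 — ok.
ΔJ = 0, ±1 (not J=0↔0): J: 1/2 → 1/2, ΔJ = +0 — ok.
All four E1 rules are satisfied.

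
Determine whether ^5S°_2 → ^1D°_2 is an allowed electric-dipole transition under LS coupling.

forbidden

ΔL = 0, ±1 (not L=0↔0): L: 0 → 2, ΔL = +2 — violated.
ΔS = 0: S: 2 → 0 — violated.
ΔJ = 0, ±1 (not J=0↔0): J: 2 → 2, ΔJ = +0 — satisfied.
Parity must change: odd → odd — violated.
Rule(s) violated: parity, ΔS, ΔL.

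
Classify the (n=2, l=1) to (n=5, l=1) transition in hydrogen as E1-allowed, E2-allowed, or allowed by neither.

E2

Δl = 1 − 1 = +0; l_i + l_f = 2.
E1 (Δl = ±1): not satisfied.
E2 (Δl = 0,±2, l_i+l_f ≥ 2): satisfied.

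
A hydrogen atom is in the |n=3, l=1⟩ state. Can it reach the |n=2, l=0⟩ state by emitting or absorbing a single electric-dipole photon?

Δl = 0 − 1 = -1; the E1 rule Δl = ±1 is ✓.
All E1 selection rules are satisfied.

allowed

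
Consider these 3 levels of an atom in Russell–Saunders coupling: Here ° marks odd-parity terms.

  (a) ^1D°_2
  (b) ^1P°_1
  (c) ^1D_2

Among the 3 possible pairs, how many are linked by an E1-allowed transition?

2

(a)–(b): forbidden (parity).
(a)–(c): allowed.
(b)–(c): allowed.
Allowed pairs: 2 of 3.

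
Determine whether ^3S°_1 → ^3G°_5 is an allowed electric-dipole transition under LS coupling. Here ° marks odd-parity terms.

Initial level: S=1, L=0, J=1, parity odd. Final level: S=1, L=4, J=5, parity odd.
ΔS = 0: S: 1 → 1 — ✓.
ΔJ = 0, ±1 (not J=0↔0): J: 1 → 5, ΔJ = +4 — ✗.
Parity must change: odd → odd — ✗.
ΔL = 0, ±1 (not L=0↔0): L: 0 → 4, ΔL = +4 — ✗.
Rule(s) violated: parity, ΔL, ΔJ.

forbidden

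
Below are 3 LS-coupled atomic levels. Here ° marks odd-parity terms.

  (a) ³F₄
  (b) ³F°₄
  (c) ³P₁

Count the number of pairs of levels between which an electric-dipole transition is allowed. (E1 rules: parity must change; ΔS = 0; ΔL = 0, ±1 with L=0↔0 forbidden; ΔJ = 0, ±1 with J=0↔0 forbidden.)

(a)–(b): allowed.
(a)–(c): forbidden (parity, ΔL, ΔJ).
(b)–(c): forbidden (ΔL, ΔJ).
Allowed pairs: 1 of 3.

1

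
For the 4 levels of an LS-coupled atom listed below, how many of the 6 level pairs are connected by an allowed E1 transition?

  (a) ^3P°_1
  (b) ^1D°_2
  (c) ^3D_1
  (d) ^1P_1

2

(a)–(b): forbidden (parity, ΔS).
(a)–(c): allowed.
(a)–(d): forbidden (ΔS).
(b)–(c): forbidden (ΔS).
(b)–(d): allowed.
(c)–(d): forbidden (parity, ΔS).
Allowed pairs: 2 of 6.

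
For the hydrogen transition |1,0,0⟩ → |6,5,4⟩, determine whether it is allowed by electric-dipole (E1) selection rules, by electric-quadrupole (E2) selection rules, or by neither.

Δl = 5 − 0 = +5; l_i + l_f = 5.
Δm_l = +4.
E1 (Δl = ±1, |Δm_l| ≤ 1): not satisfied.
E2 (Δl = 0,±2, l_i+l_f ≥ 2, |Δm_l| ≤ 2): not satisfied.

neither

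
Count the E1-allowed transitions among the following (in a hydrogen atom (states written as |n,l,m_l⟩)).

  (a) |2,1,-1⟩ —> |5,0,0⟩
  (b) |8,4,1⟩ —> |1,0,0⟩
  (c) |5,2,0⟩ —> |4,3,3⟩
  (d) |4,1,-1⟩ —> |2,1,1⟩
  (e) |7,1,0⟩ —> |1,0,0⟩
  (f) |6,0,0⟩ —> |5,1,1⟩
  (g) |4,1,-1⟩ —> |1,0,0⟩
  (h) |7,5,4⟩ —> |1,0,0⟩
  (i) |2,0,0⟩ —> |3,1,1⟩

(a) allowed
(b) forbidden — Δl = -4 (E1 requires Δl = ±1)
(c) forbidden — Δm_l = +3 (E1 requires Δm_l = 0, ±1)
(d) forbidden — Δl = +0 (E1 requires Δl = ±1); Δm_l = +2 (E1 requires Δm_l = 0, ±1)
(e) allowed
(f) allowed
(g) allowed
(h) forbidden — Δl = -5 (E1 requires Δl = ±1); Δm_l = -4 (E1 requires Δm_l = 0, ±1)
(i) allowed
Total allowed: 5 of 9.

5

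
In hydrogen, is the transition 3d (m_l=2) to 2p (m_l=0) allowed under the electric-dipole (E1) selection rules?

Δl = 1 − 2 = -1; the E1 rule Δl = ±1 is ✓.
Δm_l = 0 − (2) = -2. E1 requires Δm_l = 0, ±1: ✗.
The transition is electric-dipole forbidden.

forbidden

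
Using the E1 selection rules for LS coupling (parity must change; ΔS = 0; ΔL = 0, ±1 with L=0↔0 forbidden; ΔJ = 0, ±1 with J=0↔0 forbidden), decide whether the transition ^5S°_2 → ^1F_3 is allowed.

forbidden

Initial level: S=2, L=0, J=2, parity odd. Final level: S=0, L=3, J=3, parity even.
Parity must change: odd → even — ✓.
ΔS = 0: S: 2 → 0 — ✗.
ΔL = 0, ±1 (not L=0↔0): L: 0 → 3, ΔL = +3 — ✗.
ΔJ = 0, ±1 (not J=0↔0): J: 2 → 3, ΔJ = +1 — ✓.
Rule(s) violated: ΔS, ΔL.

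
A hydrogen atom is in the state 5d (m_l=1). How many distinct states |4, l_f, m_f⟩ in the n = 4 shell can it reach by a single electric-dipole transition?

5

E1 requires Δl = ±1, so l_f ∈ {1, 3}; with 0 ≤ l_f ≤ n_f−1 = 3, the allowed l_f values are {1, 3}.
For l_f = 1: m_f ∈ {m_i−1, m_i, m_i+1} ∩ [−1, 1] = {0, 1} → 2 states.
For l_f = 3: m_f ∈ {m_i−1, m_i, m_i+1} ∩ [−3, 3] = {0, 1, 2} → 3 states.
Total: 5.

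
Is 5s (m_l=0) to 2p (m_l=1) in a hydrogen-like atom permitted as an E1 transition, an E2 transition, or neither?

Δl = 1 − 0 = +1; l_i + l_f = 1.
Δm_l = +1.
E1 (Δl = ±1, |Δm_l| ≤ 1): satisfied.
E2 (Δl = 0,±2, l_i+l_f ≥ 2, |Δm_l| ≤ 2): not satisfied.

E1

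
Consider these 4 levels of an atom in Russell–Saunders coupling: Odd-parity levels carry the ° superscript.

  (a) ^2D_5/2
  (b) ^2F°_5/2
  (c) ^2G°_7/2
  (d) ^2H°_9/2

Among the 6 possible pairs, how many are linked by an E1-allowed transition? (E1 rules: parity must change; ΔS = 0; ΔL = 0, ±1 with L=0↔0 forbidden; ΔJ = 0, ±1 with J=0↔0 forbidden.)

(a)–(b): allowed.
(a)–(c): forbidden (ΔL).
(a)–(d): forbidden (ΔL, ΔJ).
(b)–(c): forbidden (parity).
(b)–(d): forbidden (parity, ΔL, ΔJ).
(c)–(d): forbidden (parity).
Allowed pairs: 1 of 6.

1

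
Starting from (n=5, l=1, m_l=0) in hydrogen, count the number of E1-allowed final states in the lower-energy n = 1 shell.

1

E1 requires Δl = ±1, so l_f ∈ {0, 2}; with 0 ≤ l_f ≤ n_f−1 = 0, the allowed l_f values are {0}.
For l_f = 0: m_f ∈ {m_i−1, m_i, m_i+1} ∩ [−0, 0] = {0} → 1 state.
Total: 1.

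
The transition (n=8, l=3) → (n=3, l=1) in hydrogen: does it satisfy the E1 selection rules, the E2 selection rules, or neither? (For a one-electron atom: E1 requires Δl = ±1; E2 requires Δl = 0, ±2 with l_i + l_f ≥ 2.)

Δl = 1 − 3 = -2; l_i + l_f = 4.
E1 (Δl = ±1): not satisfied.
E2 (Δl = 0,±2, l_i+l_f ≥ 2): satisfied.

E2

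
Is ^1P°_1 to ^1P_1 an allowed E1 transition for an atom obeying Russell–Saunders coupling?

Parity must change: odd → even — passes.
ΔS = 0: S: 0 → 0 — passes.
ΔL = 0, ±1 (not L=0↔0): L: 1 → 1, ΔL = +0 — passes.
ΔJ = 0, ±1 (not J=0↔0): J: 1 → 1, ΔJ = +0 — passes.
All four E1 rules are satisfied.

allowed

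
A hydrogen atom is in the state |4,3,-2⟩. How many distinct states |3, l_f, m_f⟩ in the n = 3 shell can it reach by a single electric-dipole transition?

E1 requires Δl = ±1, so l_f ∈ {2, 4}; with 0 ≤ l_f ≤ n_f−1 = 2, the allowed l_f values are {2}.
For l_f = 2: m_f ∈ {m_i−1, m_i, m_i+1} ∩ [−2, 2] = {-2, -1} → 2 states.
Total: 2.

2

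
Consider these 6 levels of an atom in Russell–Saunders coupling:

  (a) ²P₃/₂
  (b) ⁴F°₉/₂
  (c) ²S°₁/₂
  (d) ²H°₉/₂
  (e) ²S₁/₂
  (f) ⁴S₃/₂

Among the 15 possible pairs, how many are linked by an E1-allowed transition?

1

(a)–(b): forbidden (ΔS, ΔL, ΔJ).
(a)–(c): allowed.
(a)–(d): forbidden (ΔL, ΔJ).
(a)–(e): forbidden (parity).
(a)–(f): forbidden (parity, ΔS).
(b)–(c): forbidden (parity, ΔS, ΔL, ΔJ).
(b)–(d): forbidden (parity, ΔS, ΔL).
(b)–(e): forbidden (ΔS, ΔL, ΔJ).
(b)–(f): forbidden (ΔL, ΔJ).
(c)–(d): forbidden (parity, ΔL, ΔJ).
(c)–(e): forbidden (ΔL).
(c)–(f): forbidden (ΔS, ΔL).
(d)–(e): forbidden (ΔL, ΔJ).
(d)–(f): forbidden (ΔS, ΔL, ΔJ).
(e)–(f): forbidden (parity, ΔS, ΔL).
Allowed pairs: 1 of 15.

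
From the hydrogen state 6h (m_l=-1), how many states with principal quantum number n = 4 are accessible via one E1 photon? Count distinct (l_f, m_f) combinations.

E1 requires l_f ∈ {4, 6}, but neither lies in [0, 3], so no final state is reachable.
Total: 0.

0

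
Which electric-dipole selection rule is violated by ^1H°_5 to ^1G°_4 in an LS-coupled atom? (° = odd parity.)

parity

Reading off the term symbols: S 0→0, L 5→4, J 5→4, parity odd→odd.
Parity must change: odd → odd — fails.
ΔS = 0: S: 0 → 0 — passes.
ΔL = 0, ±1 (not L=0↔0): L: 5 → 4, ΔL = -1 — passes.
ΔJ = 0, ±1 (not J=0↔0): J: 5 → 4, ΔJ = -1 — passes.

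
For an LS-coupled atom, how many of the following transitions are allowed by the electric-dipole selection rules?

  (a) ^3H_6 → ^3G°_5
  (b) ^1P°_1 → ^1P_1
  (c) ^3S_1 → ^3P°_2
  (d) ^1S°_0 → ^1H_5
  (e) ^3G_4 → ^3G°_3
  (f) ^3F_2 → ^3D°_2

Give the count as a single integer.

5

(a) allowed
(b) allowed
(c) allowed
(d) forbidden (ΔL, ΔJ fail)
(e) allowed
(f) allowed
Total allowed: 5 of 6.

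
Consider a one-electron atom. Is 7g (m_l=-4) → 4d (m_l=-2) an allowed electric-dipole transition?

Initial l = 4, final l = 2, so Δl = -2. E1 requires Δl = ±1: ✗.
m_l: -4 → -2 (Δm_l = +2). |Δm_l| ≤ 1 ✗.
The transition is electric-dipole forbidden.

forbidden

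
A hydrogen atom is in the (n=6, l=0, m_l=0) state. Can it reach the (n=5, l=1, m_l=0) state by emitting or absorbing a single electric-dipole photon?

Δl = 1 − 0 = +1; the E1 rule Δl = ±1 is ok.
Δm_l = 0 − (0) = +0. E1 requires Δm_l = 0, ±1: ok.
All E1 selection rules are satisfied.

allowed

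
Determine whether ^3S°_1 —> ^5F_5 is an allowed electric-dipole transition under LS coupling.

forbidden

Reading off the term symbols: S 1→2, L 0→3, J 1→5, parity odd→even.
Parity must change: odd → even — satisfied.
ΔS = 0: S: 1 → 2 — violated.
ΔL = 0, ±1 (not L=0↔0): L: 0 → 3, ΔL = +3 — violated.
ΔJ = 0, ±1 (not J=0↔0): J: 1 → 5, ΔJ = +4 — violated.
Rule(s) violated: ΔS, ΔL, ΔJ.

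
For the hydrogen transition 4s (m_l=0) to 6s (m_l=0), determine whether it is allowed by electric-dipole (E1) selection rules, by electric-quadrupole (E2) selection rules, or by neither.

Δl = 0 − 0 = +0; l_i + l_f = 0.
Δm_l = +0.
E1 (Δl = ±1, |Δm_l| ≤ 1): not satisfied.
E2 (Δl = 0,±2, l_i+l_f ≥ 2, |Δm_l| ≤ 2): not satisfied.

neither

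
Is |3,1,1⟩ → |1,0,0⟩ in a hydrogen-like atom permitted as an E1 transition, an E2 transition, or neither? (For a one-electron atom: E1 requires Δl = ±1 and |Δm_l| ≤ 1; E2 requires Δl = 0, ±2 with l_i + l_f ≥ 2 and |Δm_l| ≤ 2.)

Δl = 0 − 1 = -1; l_i + l_f = 1.
Δm_l = -1.
E1 (Δl = ±1, |Δm_l| ≤ 1): satisfied.
E2 (Δl = 0,±2, l_i+l_f ≥ 2, |Δm_l| ≤ 2): not satisfied.

E1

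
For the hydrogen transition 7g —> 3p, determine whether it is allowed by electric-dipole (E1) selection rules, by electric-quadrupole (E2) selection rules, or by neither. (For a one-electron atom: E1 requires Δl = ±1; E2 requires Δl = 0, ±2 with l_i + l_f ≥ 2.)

Δl = 1 − 4 = -3; l_i + l_f = 5.
E1 (Δl = ±1): not satisfied.
E2 (Δl = 0,±2, l_i+l_f ≥ 2): not satisfied.

neither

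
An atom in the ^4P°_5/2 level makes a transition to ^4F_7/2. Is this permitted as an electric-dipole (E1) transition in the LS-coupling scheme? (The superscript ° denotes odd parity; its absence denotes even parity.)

Reading off the term symbols: S 3/2→3/2, L 1→3, J 5/2→7/2, parity odd→even.
Parity must change: odd → even — satisfied.
ΔS = 0: S: 3/2 → 3/2 — satisfied.
ΔL = 0, ±1 (not L=0↔0): L: 1 → 3, ΔL = +2 — violated.
ΔJ = 0, ±1 (not J=0↔0): J: 5/2 → 7/2, ΔJ = +1 — satisfied.
Rule(s) violated: ΔL.

forbidden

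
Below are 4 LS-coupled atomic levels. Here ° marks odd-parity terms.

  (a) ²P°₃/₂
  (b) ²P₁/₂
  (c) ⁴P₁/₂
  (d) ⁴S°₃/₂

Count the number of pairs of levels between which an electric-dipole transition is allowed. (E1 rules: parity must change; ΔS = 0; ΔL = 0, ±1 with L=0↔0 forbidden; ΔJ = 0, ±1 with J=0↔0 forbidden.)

(a)–(b): allowed.
(a)–(c): forbidden (ΔS).
(a)–(d): forbidden (parity, ΔS).
(b)–(c): forbidden (parity, ΔS).
(b)–(d): forbidden (ΔS).
(c)–(d): allowed.
Allowed pairs: 2 of 6.

2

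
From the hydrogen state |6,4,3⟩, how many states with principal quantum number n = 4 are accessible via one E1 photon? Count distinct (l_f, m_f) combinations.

2

E1 requires Δl = ±1, so l_f ∈ {3, 5}; with 0 ≤ l_f ≤ n_f−1 = 3, the allowed l_f values are {3}.
For l_f = 3: m_f ∈ {m_i−1, m_i, m_i+1} ∩ [−3, 3] = {2, 3} → 2 states.
Total: 2.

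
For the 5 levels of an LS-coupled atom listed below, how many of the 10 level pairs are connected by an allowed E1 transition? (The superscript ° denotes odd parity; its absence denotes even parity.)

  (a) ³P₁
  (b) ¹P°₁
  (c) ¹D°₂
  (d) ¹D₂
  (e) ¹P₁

(a)–(b): forbidden (ΔS).
(a)–(c): forbidden (ΔS).
(a)–(d): forbidden (parity, ΔS).
(a)–(e): forbidden (parity, ΔS).
(b)–(c): forbidden (parity).
(b)–(d): allowed.
(b)–(e): allowed.
(c)–(d): allowed.
(c)–(e): allowed.
(d)–(e): forbidden (parity).
Allowed pairs: 4 of 10.

4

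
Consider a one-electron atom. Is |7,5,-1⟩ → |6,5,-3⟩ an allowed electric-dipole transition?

forbidden

Δl = 5 − 5 = +0; the E1 rule Δl = ±1 is fails.
Δm_l = -3 − (-1) = -2. E1 requires Δm_l = 0, ±1: fails.
The transition is electric-dipole forbidden.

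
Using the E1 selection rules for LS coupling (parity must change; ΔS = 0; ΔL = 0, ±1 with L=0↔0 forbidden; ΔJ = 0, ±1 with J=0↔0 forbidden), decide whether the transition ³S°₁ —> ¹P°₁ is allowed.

forbidden

Initial level: S=1, L=0, J=1, parity odd. Final level: S=0, L=1, J=1, parity odd.
ΔJ = 0, ±1 (not J=0↔0): J: 1 → 1, ΔJ = +0 — ✓.
ΔS = 0: S: 1 → 0 — ✗.
ΔL = 0, ±1 (not L=0↔0): L: 0 → 1, ΔL = +1 — ✓.
Parity must change: odd → odd — ✗.
Rule(s) violated: parity, ΔS.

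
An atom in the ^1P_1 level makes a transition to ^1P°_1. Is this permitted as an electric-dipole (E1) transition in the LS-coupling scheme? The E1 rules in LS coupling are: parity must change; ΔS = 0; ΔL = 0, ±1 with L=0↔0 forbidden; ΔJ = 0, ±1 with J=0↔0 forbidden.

allowed

Initial level: S=0, L=1, J=1, parity even. Final level: S=0, L=1, J=1, parity odd.
Parity must change: even → odd — ok.
ΔS = 0: S: 0 → 0 — ok.
ΔL = 0, ±1 (not L=0↔0): L: 1 → 1, ΔL = +0 — ok.
ΔJ = 0, ±1 (not J=0↔0): J: 1 → 1, ΔJ = +0 — ok.
All four E1 rules are satisfied.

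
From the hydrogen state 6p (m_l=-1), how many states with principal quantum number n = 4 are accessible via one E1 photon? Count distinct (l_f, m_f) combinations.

E1 requires Δl = ±1, so l_f ∈ {0, 2}; with 0 ≤ l_f ≤ n_f−1 = 3, the allowed l_f values are {0, 2}.
For l_f = 0: m_f ∈ {m_i−1, m_i, m_i+1} ∩ [−0, 0] = {0} → 1 state.
For l_f = 2: m_f ∈ {m_i−1, m_i, m_i+1} ∩ [−2, 2] = {-2, -1, 0} → 3 states.
Total: 4.

4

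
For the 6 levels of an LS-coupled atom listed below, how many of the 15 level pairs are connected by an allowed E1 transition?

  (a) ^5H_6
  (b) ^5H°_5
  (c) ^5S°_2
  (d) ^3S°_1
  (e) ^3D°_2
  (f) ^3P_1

(a)–(b): allowed.
(a)–(c): forbidden (ΔL, ΔJ).
(a)–(d): forbidden (ΔS, ΔL, ΔJ).
(a)–(e): forbidden (ΔS, ΔL, ΔJ).
(a)–(f): forbidden (parity, ΔS, ΔL, ΔJ).
(b)–(c): forbidden (parity, ΔL, ΔJ).
(b)–(d): forbidden (parity, ΔS, ΔL, ΔJ).
(b)–(e): forbidden (parity, ΔS, ΔL, ΔJ).
(b)–(f): forbidden (ΔS, ΔL, ΔJ).
(c)–(d): forbidden (parity, ΔS, ΔL).
(c)–(e): forbidden (parity, ΔS, ΔL).
(c)–(f): forbidden (ΔS).
(d)–(e): forbidden (parity, ΔL).
(d)–(f): allowed.
(e)–(f): allowed.
Allowed pairs: 3 of 15.

3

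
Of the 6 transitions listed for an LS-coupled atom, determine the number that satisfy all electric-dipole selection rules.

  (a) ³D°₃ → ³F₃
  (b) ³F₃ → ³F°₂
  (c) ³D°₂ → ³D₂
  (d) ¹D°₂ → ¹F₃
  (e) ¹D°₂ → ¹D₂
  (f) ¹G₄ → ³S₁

(a) allowed
(b) allowed
(c) allowed
(d) allowed
(e) allowed
(f) forbidden (parity, ΔS, ΔL, ΔJ fail)
Total allowed: 5 of 6.

5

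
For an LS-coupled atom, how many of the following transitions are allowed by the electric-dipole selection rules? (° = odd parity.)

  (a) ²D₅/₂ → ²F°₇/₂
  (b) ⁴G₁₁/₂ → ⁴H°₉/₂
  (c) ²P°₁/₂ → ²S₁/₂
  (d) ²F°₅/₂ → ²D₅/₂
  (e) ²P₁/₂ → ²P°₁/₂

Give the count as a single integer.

5

(a) allowed
(b) allowed
(c) allowed
(d) allowed
(e) allowed
Total allowed: 5 of 5.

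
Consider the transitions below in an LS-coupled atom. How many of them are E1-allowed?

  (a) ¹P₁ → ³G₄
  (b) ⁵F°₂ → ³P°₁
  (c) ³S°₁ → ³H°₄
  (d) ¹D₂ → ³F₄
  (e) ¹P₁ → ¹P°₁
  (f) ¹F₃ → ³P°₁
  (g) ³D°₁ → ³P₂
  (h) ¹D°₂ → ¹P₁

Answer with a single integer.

(a) forbidden (parity, ΔS, ΔL, ΔJ fail)
(b) forbidden (parity, ΔS, ΔL fail)
(c) forbidden (parity, ΔL, ΔJ fail)
(d) forbidden (parity, ΔS, ΔJ fail)
(e) allowed
(f) forbidden (ΔS, ΔL, ΔJ fail)
(g) allowed
(h) allowed
Total allowed: 3 of 8.

3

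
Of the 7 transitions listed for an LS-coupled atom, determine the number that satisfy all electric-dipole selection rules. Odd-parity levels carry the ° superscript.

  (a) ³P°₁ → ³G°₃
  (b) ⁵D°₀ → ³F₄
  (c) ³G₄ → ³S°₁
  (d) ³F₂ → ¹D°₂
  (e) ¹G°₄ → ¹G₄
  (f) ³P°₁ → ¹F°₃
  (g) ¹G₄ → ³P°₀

(a) forbidden (parity, ΔL, ΔJ fail)
(b) forbidden (ΔS, ΔJ fail)
(c) forbidden (ΔL, ΔJ fail)
(d) forbidden (ΔS fails)
(e) allowed
(f) forbidden (parity, ΔS, ΔL, ΔJ fail)
(g) forbidden (ΔS, ΔL, ΔJ fail)
Total allowed: 1 of 7.

1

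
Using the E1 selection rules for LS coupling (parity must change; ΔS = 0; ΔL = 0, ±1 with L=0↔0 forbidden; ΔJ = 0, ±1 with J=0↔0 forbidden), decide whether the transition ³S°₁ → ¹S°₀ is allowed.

Initial level: S=1, L=0, J=1, parity odd. Final level: S=0, L=0, J=0, parity odd.
Parity must change: odd → odd — ✗.
ΔS = 0: S: 1 → 0 — ✗.
ΔL = 0, ±1 (not L=0↔0): L: 0 → 0, ΔL = +0 — ✗.
ΔJ = 0, ±1 (not J=0↔0): J: 1 → 0, ΔJ = -1 — ✓.
Rule(s) violated: parity, ΔS, ΔL.

forbidden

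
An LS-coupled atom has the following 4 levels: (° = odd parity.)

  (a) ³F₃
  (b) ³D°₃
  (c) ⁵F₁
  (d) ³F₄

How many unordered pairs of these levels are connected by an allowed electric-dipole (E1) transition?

2

(a)–(b): allowed.
(a)–(c): forbidden (parity, ΔS, ΔJ).
(a)–(d): forbidden (parity).
(b)–(c): forbidden (ΔS, ΔJ).
(b)–(d): allowed.
(c)–(d): forbidden (parity, ΔS, ΔJ).
Allowed pairs: 2 of 6.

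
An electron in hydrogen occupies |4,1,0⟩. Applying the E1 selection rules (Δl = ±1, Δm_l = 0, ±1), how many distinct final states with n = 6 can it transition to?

E1 requires Δl = ±1, so l_f ∈ {0, 2}; with 0 ≤ l_f ≤ n_f−1 = 5, the allowed l_f values are {0, 2}.
For l_f = 0: m_f ∈ {m_i−1, m_i, m_i+1} ∩ [−0, 0] = {0} → 1 state.
For l_f = 2: m_f ∈ {m_i−1, m_i, m_i+1} ∩ [−2, 2] = {-1, 0, 1} → 3 states.
Total: 4.

4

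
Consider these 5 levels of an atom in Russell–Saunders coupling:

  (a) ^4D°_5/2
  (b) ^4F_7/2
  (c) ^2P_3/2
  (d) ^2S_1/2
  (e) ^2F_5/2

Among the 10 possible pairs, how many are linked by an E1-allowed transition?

(a)–(b): allowed.
(a)–(c): forbidden (ΔS).
(a)–(d): forbidden (ΔS, ΔL, ΔJ).
(a)–(e): forbidden (ΔS).
(b)–(c): forbidden (parity, ΔS, ΔL, ΔJ).
(b)–(d): forbidden (parity, ΔS, ΔL, ΔJ).
(b)–(e): forbidden (parity, ΔS).
(c)–(d): forbidden (parity).
(c)–(e): forbidden (parity, ΔL).
(d)–(e): forbidden (parity, ΔL, ΔJ).
Allowed pairs: 1 of 10.

1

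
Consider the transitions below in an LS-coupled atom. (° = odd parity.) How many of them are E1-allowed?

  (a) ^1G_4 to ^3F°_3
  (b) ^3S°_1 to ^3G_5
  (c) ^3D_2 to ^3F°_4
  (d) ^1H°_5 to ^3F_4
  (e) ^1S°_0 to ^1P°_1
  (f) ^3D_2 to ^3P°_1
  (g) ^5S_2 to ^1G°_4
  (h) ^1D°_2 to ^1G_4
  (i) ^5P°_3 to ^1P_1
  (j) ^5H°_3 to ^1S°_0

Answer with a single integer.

(a) forbidden (ΔS fails)
(b) forbidden (ΔL, ΔJ fail)
(c) forbidden (ΔJ fails)
(d) forbidden (ΔS, ΔL fail)
(e) forbidden (parity fails)
(f) allowed
(g) forbidden (ΔS, ΔL, ΔJ fail)
(h) forbidden (ΔL, ΔJ fail)
(i) forbidden (ΔS, ΔJ fail)
(j) forbidden (parity, ΔS, ΔL, ΔJ fail)
Total allowed: 1 of 10.

1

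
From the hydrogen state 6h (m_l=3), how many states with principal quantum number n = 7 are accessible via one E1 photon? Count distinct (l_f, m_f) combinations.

6

E1 requires Δl = ±1, so l_f ∈ {4, 6}; with 0 ≤ l_f ≤ n_f−1 = 6, the allowed l_f values are {4, 6}.
For l_f = 4: m_f ∈ {m_i−1, m_i, m_i+1} ∩ [−4, 4] = {2, 3, 4} → 3 states.
For l_f = 6: m_f ∈ {m_i−1, m_i, m_i+1} ∩ [−6, 6] = {2, 3, 4} → 3 states.
Total: 6.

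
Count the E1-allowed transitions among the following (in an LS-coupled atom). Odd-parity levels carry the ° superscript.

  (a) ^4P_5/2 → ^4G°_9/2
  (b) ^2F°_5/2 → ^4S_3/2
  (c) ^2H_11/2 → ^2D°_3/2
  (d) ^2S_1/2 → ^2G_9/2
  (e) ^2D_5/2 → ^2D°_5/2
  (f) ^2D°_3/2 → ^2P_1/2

2

(a) forbidden (ΔL, ΔJ fail)
(b) forbidden (ΔS, ΔL fail)
(c) forbidden (ΔL, ΔJ fail)
(d) forbidden (parity, ΔL, ΔJ fail)
(e) allowed
(f) allowed
Total allowed: 2 of 6.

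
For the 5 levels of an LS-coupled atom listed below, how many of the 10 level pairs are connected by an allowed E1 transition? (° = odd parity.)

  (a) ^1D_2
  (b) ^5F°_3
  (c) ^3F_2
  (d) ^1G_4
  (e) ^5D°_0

0

(a)–(b): forbidden (ΔS).
(a)–(c): forbidden (parity, ΔS).
(a)–(d): forbidden (parity, ΔL, ΔJ).
(a)–(e): forbidden (ΔS, ΔJ).
(b)–(c): forbidden (ΔS).
(b)–(d): forbidden (ΔS).
(b)–(e): forbidden (parity, ΔJ).
(c)–(d): forbidden (parity, ΔS, ΔJ).
(c)–(e): forbidden (ΔS, ΔJ).
(d)–(e): forbidden (ΔS, ΔL, ΔJ).
Allowed pairs: 0 of 10.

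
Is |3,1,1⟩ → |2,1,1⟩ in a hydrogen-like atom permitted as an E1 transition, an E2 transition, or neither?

Δl = 1 − 1 = +0; l_i + l_f = 2.
Δm_l = +0.
E1 (Δl = ±1, |Δm_l| ≤ 1): not satisfied.
E2 (Δl = 0,±2, l_i+l_f ≥ 2, |Δm_l| ≤ 2): satisfied.

E2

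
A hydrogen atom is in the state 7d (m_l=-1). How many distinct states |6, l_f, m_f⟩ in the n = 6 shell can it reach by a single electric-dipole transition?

E1 requires Δl = ±1, so l_f ∈ {1, 3}; with 0 ≤ l_f ≤ n_f−1 = 5, the allowed l_f values are {1, 3}.
For l_f = 1: m_f ∈ {m_i−1, m_i, m_i+1} ∩ [−1, 1] = {-1, 0} → 2 states.
For l_f = 3: m_f ∈ {m_i−1, m_i, m_i+1} ∩ [−3, 3] = {-2, -1, 0} → 3 states.
Total: 5.

5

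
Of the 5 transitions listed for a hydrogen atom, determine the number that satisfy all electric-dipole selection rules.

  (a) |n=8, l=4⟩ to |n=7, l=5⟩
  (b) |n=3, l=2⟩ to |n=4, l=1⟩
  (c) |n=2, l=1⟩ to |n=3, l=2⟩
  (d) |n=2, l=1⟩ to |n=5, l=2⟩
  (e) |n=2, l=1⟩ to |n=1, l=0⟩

(a) allowed
(b) allowed
(c) allowed
(d) allowed
(e) allowed
Total allowed: 5 of 5.

5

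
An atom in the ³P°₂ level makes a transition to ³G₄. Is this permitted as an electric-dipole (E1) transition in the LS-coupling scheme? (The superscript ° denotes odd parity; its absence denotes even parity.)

Reading off the term symbols: S 1→1, L 1→4, J 2→4, parity odd→even.
Parity must change: odd → even — satisfied.
ΔS = 0: S: 1 → 1 — satisfied.
ΔL = 0, ±1 (not L=0↔0): L: 1 → 4, ΔL = +3 — violated.
ΔJ = 0, ±1 (not J=0↔0): J: 2 → 4, ΔJ = +2 — violated.
Rule(s) violated: ΔL, ΔJ.

forbidden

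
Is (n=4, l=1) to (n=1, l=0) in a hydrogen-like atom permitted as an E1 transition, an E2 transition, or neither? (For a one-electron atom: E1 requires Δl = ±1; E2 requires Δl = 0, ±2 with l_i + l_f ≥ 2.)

E1

Δl = 0 − 1 = -1; l_i + l_f = 1.
E1 (Δl = ±1): satisfied.
E2 (Δl = 0,±2, l_i+l_f ≥ 2): not satisfied.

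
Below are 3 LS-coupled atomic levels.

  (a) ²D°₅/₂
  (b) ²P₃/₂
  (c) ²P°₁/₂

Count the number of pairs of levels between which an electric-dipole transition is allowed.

2

(a)–(b): allowed.
(a)–(c): forbidden (parity, ΔJ).
(b)–(c): allowed.
Allowed pairs: 2 of 3.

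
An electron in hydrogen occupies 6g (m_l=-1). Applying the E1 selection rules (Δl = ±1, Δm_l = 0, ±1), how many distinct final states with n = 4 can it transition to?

E1 requires Δl = ±1, so l_f ∈ {3, 5}; with 0 ≤ l_f ≤ n_f−1 = 3, the allowed l_f values are {3}.
For l_f = 3: m_f ∈ {m_i−1, m_i, m_i+1} ∩ [−3, 3] = {-2, -1, 0} → 3 states.
Total: 3.

3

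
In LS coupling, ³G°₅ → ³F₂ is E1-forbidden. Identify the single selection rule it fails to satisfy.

Initial level: S=1, L=4, J=5, parity odd. Final level: S=1, L=3, J=2, parity even.
Parity must change: odd → even — passes.
ΔS = 0: S: 1 → 1 — passes.
ΔL = 0, ±1 (not L=0↔0): L: 4 → 3, ΔL = -1 — passes.
ΔJ = 0, ±1 (not J=0↔0): J: 5 → 2, ΔJ = -3 — fails.

the ΔJ = 0, ±1 rule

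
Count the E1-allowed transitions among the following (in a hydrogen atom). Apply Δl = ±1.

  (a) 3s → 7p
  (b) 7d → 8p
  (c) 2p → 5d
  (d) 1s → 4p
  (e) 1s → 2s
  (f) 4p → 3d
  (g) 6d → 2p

6

(a) allowed
(b) allowed
(c) allowed
(d) allowed
(e) forbidden — Δl = +0 (E1 requires Δl = ±1)
(f) allowed
(g) allowed
Total allowed: 6 of 7.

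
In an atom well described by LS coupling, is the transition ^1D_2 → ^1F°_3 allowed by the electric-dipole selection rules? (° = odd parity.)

allowed

Initial level: S=0, L=2, J=2, parity even. Final level: S=0, L=3, J=3, parity odd.
ΔL = 0, ±1 (not L=0↔0): L: 2 → 3, ΔL = +1 — ok.
ΔS = 0: S: 0 → 0 — ok.
ΔJ = 0, ±1 (not J=0↔0): J: 2 → 3, ΔJ = +1 — ok.
Parity must change: even → odd — ok.
All four E1 rules are satisfied.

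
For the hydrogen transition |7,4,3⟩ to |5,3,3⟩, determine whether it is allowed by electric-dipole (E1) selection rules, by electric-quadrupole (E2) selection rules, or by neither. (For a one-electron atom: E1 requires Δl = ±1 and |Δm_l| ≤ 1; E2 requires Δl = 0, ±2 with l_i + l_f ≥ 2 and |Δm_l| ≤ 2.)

Δl = 3 − 4 = -1; l_i + l_f = 7.
Δm_l = +0.
E1 (Δl = ±1, |Δm_l| ≤ 1): satisfied.
E2 (Δl = 0,±2, l_i+l_f ≥ 2, |Δm_l| ≤ 2): not satisfied.

E1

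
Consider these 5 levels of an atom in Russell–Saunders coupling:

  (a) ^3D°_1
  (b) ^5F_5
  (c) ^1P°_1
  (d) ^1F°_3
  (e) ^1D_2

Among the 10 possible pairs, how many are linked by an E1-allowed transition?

(a)–(b): forbidden (ΔS, ΔJ).
(a)–(c): forbidden (parity, ΔS).
(a)–(d): forbidden (parity, ΔS, ΔJ).
(a)–(e): forbidden (ΔS).
(b)–(c): forbidden (ΔS, ΔL, ΔJ).
(b)–(d): forbidden (ΔS, ΔJ).
(b)–(e): forbidden (parity, ΔS, ΔJ).
(c)–(d): forbidden (parity, ΔL, ΔJ).
(c)–(e): allowed.
(d)–(e): allowed.
Allowed pairs: 2 of 10.

2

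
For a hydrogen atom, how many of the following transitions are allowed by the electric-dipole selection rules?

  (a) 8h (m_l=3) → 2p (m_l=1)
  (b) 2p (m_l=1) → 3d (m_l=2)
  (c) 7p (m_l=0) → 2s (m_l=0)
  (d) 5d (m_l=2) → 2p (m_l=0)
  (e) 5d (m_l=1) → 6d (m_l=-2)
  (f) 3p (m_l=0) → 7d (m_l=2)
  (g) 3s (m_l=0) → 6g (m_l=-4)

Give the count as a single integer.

2

(a) forbidden — Δl = -4 (E1 requires Δl = ±1); Δm_l = -2 (E1 requires Δm_l = 0, ±1)
(b) allowed
(c) allowed
(d) forbidden — Δm_l = -2 (E1 requires Δm_l = 0, ±1)
(e) forbidden — Δl = +0 (E1 requires Δl = ±1); Δm_l = -3 (E1 requires Δm_l = 0, ±1)
(f) forbidden — Δm_l = +2 (E1 requires Δm_l = 0, ±1)
(g) forbidden — Δl = +4 (E1 requires Δl = ±1); Δm_l = -4 (E1 requires Δm_l = 0, ±1)
Total allowed: 2 of 7.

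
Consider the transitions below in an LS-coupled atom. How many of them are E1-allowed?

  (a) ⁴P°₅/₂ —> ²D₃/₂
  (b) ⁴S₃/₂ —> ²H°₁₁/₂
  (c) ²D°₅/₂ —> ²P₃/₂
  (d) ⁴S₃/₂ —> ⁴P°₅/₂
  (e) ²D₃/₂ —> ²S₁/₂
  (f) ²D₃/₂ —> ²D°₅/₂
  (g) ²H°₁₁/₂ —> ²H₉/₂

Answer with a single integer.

(a) forbidden (ΔS fails)
(b) forbidden (ΔS, ΔL, ΔJ fail)
(c) allowed
(d) allowed
(e) forbidden (parity, ΔL fail)
(f) allowed
(g) allowed
Total allowed: 4 of 7.

4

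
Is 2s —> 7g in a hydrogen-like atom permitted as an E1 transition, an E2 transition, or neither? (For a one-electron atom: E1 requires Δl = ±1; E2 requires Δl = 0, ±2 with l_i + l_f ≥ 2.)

Δl = 4 − 0 = +4; l_i + l_f = 4.
E1 (Δl = ±1): not satisfied.
E2 (Δl = 0,±2, l_i+l_f ≥ 2): not satisfied.

neither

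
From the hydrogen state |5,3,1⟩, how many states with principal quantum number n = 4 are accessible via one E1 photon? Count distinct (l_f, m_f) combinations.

E1 requires Δl = ±1, so l_f ∈ {2, 4}; with 0 ≤ l_f ≤ n_f−1 = 3, the allowed l_f values are {2}.
For l_f = 2: m_f ∈ {m_i−1, m_i, m_i+1} ∩ [−2, 2] = {0, 1, 2} → 3 states.
Total: 3.

3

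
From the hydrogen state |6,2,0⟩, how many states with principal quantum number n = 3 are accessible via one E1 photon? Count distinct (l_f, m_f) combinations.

E1 requires Δl = ±1, so l_f ∈ {1, 3}; with 0 ≤ l_f ≤ n_f−1 = 2, the allowed l_f values are {1}.
For l_f = 1: m_f ∈ {m_i−1, m_i, m_i+1} ∩ [−1, 1] = {-1, 0, 1} → 3 states.
Total: 3.

3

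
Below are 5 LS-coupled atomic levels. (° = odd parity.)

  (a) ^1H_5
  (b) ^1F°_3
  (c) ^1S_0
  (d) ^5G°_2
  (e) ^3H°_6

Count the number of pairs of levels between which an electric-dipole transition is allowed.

0

(a)–(b): forbidden (ΔL, ΔJ).
(a)–(c): forbidden (parity, ΔL, ΔJ).
(a)–(d): forbidden (ΔS, ΔJ).
(a)–(e): forbidden (ΔS).
(b)–(c): forbidden (ΔL, ΔJ).
(b)–(d): forbidden (parity, ΔS).
(b)–(e): forbidden (parity, ΔS, ΔL, ΔJ).
(c)–(d): forbidden (ΔS, ΔL, ΔJ).
(c)–(e): forbidden (ΔS, ΔL, ΔJ).
(d)–(e): forbidden (parity, ΔS, ΔJ).
Allowed pairs: 0 of 10.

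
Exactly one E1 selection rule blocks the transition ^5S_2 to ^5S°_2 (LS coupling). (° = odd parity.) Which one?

Initial level: S=2, L=0, J=2, parity even. Final level: S=2, L=0, J=2, parity odd.
Parity must change: even → odd — ✓.
ΔS = 0: S: 2 → 2 — ✓.
ΔL = 0, ±1 (not L=0↔0): L: 0 → 0, ΔL = +0 — ✗.
ΔJ = 0, ±1 (not J=0↔0): J: 2 → 2, ΔJ = +0 — ✓.

the L=0 ↔ L=0 exclusion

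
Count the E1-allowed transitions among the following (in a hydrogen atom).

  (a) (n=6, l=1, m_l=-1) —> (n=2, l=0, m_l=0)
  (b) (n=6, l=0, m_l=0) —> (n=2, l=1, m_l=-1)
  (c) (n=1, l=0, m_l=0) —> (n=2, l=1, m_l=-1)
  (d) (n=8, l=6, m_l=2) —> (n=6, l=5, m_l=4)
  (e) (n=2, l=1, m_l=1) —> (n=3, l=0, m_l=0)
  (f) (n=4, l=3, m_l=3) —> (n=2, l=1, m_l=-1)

4

(a) allowed
(b) allowed
(c) allowed
(d) forbidden — Δm_l = +2 (E1 requires Δm_l = 0, ±1)
(e) allowed
(f) forbidden — Δl = -2 (E1 requires Δl = ±1); Δm_l = -4 (E1 requires Δm_l = 0, ±1)
Total allowed: 4 of 6.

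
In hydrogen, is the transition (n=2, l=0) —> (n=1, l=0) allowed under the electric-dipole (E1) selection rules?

Initial l = 0, final l = 0, so Δl = +0. E1 requires Δl = ±1: ✗.
The transition is electric-dipole forbidden.

forbidden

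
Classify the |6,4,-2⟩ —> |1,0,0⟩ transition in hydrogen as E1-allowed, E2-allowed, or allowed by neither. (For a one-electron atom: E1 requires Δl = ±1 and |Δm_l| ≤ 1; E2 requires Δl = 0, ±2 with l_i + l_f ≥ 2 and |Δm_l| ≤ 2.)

Δl = 0 − 4 = -4; l_i + l_f = 4.
Δm_l = +2.
E1 (Δl = ±1, |Δm_l| ≤ 1): not satisfied.
E2 (Δl = 0,±2, l_i+l_f ≥ 2, |Δm_l| ≤ 2): not satisfied.

neither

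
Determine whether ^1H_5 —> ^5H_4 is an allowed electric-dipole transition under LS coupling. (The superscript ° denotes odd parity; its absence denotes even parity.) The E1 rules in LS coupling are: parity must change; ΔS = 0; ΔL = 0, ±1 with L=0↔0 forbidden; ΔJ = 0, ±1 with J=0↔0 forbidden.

forbidden

Parity must change: even → even — fails.
ΔL = 0, ±1 (not L=0↔0): L: 5 → 5, ΔL = +0 — ok.
ΔJ = 0, ±1 (not J=0↔0): J: 5 → 4, ΔJ = -1 — ok.
ΔS = 0: S: 0 → 2 — fails.
Rule(s) violated: parity, ΔS.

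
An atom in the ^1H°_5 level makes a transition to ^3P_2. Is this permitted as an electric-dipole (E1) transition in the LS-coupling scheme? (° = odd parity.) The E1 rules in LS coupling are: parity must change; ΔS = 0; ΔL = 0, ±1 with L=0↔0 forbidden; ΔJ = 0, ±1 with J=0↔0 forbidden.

Reading off the term symbols: S 0→1, L 5→1, J 5→2, parity odd→even.
Parity must change: odd → even — ok.
ΔS = 0: S: 0 → 1 — fails.
ΔL = 0, ±1 (not L=0↔0): L: 5 → 1, ΔL = -4 — fails.
ΔJ = 0, ±1 (not J=0↔0): J: 5 → 2, ΔJ = -3 — fails.
Rule(s) violated: ΔS, ΔL, ΔJ.

forbidden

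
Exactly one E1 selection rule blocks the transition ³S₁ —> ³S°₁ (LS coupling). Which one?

the L=0 ↔ L=0 exclusion

Initial level: S=1, L=0, J=1, parity even. Final level: S=1, L=0, J=1, parity odd.
Parity must change: even → odd — ✓.
ΔS = 0: S: 1 → 1 — ✓.
ΔL = 0, ±1 (not L=0↔0): L: 0 → 0, ΔL = +0 — ✗.
ΔJ = 0, ±1 (not J=0↔0): J: 1 → 1, ΔJ = +0 — ✓.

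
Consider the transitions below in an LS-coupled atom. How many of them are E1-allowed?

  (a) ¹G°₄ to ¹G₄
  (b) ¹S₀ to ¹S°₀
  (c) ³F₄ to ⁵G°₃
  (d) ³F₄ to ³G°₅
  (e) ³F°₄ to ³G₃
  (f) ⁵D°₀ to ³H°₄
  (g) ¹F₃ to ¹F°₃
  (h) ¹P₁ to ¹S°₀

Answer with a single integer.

5

(a) allowed
(b) forbidden (ΔL, ΔJ fail)
(c) forbidden (ΔS fails)
(d) allowed
(e) allowed
(f) forbidden (parity, ΔS, ΔL, ΔJ fail)
(g) allowed
(h) allowed
Total allowed: 5 of 8.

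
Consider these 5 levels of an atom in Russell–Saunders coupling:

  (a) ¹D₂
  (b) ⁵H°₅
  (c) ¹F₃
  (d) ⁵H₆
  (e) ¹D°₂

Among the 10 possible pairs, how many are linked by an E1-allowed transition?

(a)–(b): forbidden (ΔS, ΔL, ΔJ).
(a)–(c): forbidden (parity).
(a)–(d): forbidden (parity, ΔS, ΔL, ΔJ).
(a)–(e): allowed.
(b)–(c): forbidden (ΔS, ΔL, ΔJ).
(b)–(d): allowed.
(b)–(e): forbidden (parity, ΔS, ΔL, ΔJ).
(c)–(d): forbidden (parity, ΔS, ΔL, ΔJ).
(c)–(e): allowed.
(d)–(e): forbidden (ΔS, ΔL, ΔJ).
Allowed pairs: 3 of 10.

3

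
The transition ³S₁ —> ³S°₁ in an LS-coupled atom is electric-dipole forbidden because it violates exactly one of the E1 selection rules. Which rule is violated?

the L=0 ↔ L=0 exclusion

Parity must change: even → odd — satisfied.
ΔS = 0: S: 1 → 1 — satisfied.
ΔL = 0, ±1 (not L=0↔0): L: 0 → 0, ΔL = +0 — violated.
ΔJ = 0, ±1 (not J=0↔0): J: 1 → 1, ΔJ = +0 — satisfied.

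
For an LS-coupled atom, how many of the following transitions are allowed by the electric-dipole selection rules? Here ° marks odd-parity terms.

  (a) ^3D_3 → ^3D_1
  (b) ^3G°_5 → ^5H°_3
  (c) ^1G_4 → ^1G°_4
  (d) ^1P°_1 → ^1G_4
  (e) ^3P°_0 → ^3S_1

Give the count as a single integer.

(a) forbidden (parity, ΔJ fail)
(b) forbidden (parity, ΔS, ΔJ fail)
(c) allowed
(d) forbidden (ΔL, ΔJ fail)
(e) allowed
Total allowed: 2 of 5.

2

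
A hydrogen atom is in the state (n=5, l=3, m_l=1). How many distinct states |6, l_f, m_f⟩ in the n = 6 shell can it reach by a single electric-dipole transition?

6

E1 requires Δl = ±1, so l_f ∈ {2, 4}; with 0 ≤ l_f ≤ n_f−1 = 5, the allowed l_f values are {2, 4}.
For l_f = 2: m_f ∈ {m_i−1, m_i, m_i+1} ∩ [−2, 2] = {0, 1, 2} → 3 states.
For l_f = 4: m_f ∈ {m_i−1, m_i, m_i+1} ∩ [−4, 4] = {0, 1, 2} → 3 states.
Total: 6.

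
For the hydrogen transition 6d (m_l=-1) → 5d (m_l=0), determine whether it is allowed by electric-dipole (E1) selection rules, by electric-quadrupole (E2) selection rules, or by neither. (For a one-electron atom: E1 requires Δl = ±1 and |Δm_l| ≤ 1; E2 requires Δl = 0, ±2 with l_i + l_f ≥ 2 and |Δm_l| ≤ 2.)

Δl = 2 − 2 = +0; l_i + l_f = 4.
Δm_l = +1.
E1 (Δl = ±1, |Δm_l| ≤ 1): not satisfied.
E2 (Δl = 0,±2, l_i+l_f ≥ 2, |Δm_l| ≤ 2): satisfied.

E2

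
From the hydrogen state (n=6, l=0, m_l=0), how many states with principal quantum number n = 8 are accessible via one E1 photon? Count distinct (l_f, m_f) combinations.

3

E1 requires Δl = ±1, so l_f ∈ {-1, 1}; with 0 ≤ l_f ≤ n_f−1 = 7, the allowed l_f values are {1}.
For l_f = 1: m_f ∈ {m_i−1, m_i, m_i+1} ∩ [−1, 1] = {-1, 0, 1} → 3 states.
Total: 3.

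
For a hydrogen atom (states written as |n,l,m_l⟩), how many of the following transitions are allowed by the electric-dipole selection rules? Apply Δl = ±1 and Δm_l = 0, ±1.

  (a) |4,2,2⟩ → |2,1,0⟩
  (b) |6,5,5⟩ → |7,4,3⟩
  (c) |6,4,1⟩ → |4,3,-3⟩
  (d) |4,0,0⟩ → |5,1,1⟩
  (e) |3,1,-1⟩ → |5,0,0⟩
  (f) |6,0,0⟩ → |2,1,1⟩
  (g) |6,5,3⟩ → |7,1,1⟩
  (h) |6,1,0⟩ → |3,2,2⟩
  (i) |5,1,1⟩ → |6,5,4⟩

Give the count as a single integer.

(a) forbidden — Δm_l = -2 (E1 requires Δm_l = 0, ±1)
(b) forbidden — Δm_l = -2 (E1 requires Δm_l = 0, ±1)
(c) forbidden — Δm_l = -4 (E1 requires Δm_l = 0, ±1)
(d) allowed
(e) allowed
(f) allowed
(g) forbidden — Δl = -4 (E1 requires Δl = ±1); Δm_l = -2 (E1 requires Δm_l = 0, ±1)
(h) forbidden — Δm_l = +2 (E1 requires Δm_l = 0, ±1)
(i) forbidden — Δl = +4 (E1 requires Δl = ±1); Δm_l = +3 (E1 requires Δm_l = 0, ±1)
Total allowed: 3 of 9.

3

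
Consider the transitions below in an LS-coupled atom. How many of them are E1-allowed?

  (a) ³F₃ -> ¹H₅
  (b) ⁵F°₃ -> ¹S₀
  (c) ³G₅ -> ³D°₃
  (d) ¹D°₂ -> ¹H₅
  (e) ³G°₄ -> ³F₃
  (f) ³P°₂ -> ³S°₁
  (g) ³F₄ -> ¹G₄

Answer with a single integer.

(a) forbidden (parity, ΔS, ΔL, ΔJ fail)
(b) forbidden (ΔS, ΔL, ΔJ fail)
(c) forbidden (ΔL, ΔJ fail)
(d) forbidden (ΔL, ΔJ fail)
(e) allowed
(f) forbidden (parity fails)
(g) forbidden (parity, ΔS fail)
Total allowed: 1 of 7.

1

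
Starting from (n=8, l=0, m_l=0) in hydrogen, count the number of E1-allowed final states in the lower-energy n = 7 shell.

E1 requires Δl = ±1, so l_f ∈ {-1, 1}; with 0 ≤ l_f ≤ n_f−1 = 6, the allowed l_f values are {1}.
For l_f = 1: m_f ∈ {m_i−1, m_i, m_i+1} ∩ [−1, 1] = {-1, 0, 1} → 3 states.
Total: 3.

3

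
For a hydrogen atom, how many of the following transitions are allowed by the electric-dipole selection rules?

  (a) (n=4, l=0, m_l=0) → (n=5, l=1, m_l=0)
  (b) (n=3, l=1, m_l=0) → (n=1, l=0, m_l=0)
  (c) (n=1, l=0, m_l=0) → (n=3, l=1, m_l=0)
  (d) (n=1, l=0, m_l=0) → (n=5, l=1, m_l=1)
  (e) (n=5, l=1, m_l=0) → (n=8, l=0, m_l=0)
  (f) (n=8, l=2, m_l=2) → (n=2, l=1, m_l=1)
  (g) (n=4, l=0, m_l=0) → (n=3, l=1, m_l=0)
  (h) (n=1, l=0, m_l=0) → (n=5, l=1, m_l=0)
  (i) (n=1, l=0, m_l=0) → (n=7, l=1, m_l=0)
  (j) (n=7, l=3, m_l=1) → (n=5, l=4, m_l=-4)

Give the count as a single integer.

(a) allowed
(b) allowed
(c) allowed
(d) allowed
(e) allowed
(f) allowed
(g) allowed
(h) allowed
(i) allowed
(j) forbidden — Δm_l = -5 (E1 requires Δm_l = 0, ±1)
Total allowed: 9 of 10.

9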